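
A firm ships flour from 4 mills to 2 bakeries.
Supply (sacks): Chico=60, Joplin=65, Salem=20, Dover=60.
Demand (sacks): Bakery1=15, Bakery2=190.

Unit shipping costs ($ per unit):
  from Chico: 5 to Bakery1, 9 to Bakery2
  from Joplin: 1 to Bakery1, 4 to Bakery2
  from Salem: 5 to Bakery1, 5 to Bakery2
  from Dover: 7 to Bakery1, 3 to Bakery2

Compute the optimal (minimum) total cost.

A cheapest plan:
  Chico->Bakery1: 15 × $5 = $75
  Chico->Bakery2: 45 × $9 = $405
  Joplin->Bakery2: 65 × $4 = $260
  Salem->Bakery2: 20 × $5 = $100
  Dover->Bakery2: 60 × $3 = $180
Total = 75 + 405 + 260 + 100 + 180 = $1020.
(Supply check: Chico ships 60; Joplin ships 65; Salem ships 20; Dover ships 60.)

1020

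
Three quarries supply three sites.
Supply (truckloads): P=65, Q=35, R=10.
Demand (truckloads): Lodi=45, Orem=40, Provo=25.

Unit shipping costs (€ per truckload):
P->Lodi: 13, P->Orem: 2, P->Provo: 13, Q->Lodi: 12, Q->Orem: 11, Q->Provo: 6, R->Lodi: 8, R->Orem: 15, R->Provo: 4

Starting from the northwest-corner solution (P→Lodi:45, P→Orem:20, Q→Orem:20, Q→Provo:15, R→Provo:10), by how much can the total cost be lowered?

220

Current plan cost = 45·13 + 20·2 + 20·11 + 15·6 + 10·4 = €975.
Optimal plan:
  P–Lodi: 25 × €13 = €325
  P–Orem: 40 × €2 = €80
  Q–Lodi: 10 × €12 = €120
  Q–Provo: 25 × €6 = €150
  R–Lodi: 10 × €8 = €80
Optimal cost = €755.
Saving = 975 − 755 = €220.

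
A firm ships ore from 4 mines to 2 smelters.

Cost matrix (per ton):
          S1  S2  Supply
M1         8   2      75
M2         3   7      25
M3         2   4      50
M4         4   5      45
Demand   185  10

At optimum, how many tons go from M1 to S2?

10

Solving gives:
  M1→S1: 65 × 8 = 520
  M1→S2: 10 × 2 = 20
  M2→S1: 25 × 3 = 75
  M3→S1: 50 × 2 = 100
  M4→S1: 45 × 4 = 180
Total cost = 895.
So M1→S2 carries 10 tons.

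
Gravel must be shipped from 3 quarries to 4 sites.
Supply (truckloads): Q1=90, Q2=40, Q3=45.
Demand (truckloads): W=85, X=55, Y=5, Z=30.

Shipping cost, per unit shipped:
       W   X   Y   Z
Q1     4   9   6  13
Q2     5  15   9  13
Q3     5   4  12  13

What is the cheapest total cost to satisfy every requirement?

1040

An optimal shipping plan:
  Q1->W: 75 truckloads
  Q1->X: 10 truckloads
  Q1->Y: 5 truckloads
  Q2->W: 10 truckloads
  Q2->Z: 30 truckloads
  Q3->X: 45 truckloads
Total cost = 1040.
(Supply check: Q1 ships 90; Q2 ships 40; Q3 ships 45.)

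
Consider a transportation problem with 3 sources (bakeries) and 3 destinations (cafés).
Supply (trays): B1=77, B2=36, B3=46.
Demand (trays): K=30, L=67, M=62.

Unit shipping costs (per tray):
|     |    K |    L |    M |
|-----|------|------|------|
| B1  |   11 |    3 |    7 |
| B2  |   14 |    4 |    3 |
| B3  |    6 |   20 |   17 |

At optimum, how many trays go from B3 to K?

30

Solving gives:
  B1–L: 67 trays
  B1–M: 10 trays
  B2–M: 36 trays
  B3–K: 30 trays
  B3–M: 16 trays
Total cost = 831.
So B3→K carries 30 trays.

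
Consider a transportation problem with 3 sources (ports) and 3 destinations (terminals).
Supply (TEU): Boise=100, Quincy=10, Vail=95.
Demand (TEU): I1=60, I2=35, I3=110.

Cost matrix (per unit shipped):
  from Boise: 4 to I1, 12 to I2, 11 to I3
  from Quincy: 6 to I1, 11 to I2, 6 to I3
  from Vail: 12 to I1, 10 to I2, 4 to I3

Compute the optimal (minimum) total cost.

Optimal allocation:
  Boise to I1: 60 TEU
  Boise to I2: 35 TEU
  Boise to I3: 5 TEU
  Quincy to I3: 10 TEU
  Vail to I3: 95 TEU
Total cost = 1155.
(Supply check: Boise ships 100; Quincy ships 10; Vail ships 95.)

1155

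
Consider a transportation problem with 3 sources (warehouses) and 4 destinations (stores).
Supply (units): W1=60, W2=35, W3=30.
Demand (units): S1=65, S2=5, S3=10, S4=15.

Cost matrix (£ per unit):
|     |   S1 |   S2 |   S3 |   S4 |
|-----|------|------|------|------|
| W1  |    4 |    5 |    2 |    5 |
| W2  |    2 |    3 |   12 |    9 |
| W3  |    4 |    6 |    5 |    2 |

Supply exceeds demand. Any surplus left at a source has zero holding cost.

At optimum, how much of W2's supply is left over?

An optimal plan:
  W1 to S1: 15 × £4 = £60
  W1 to S2: 5 × £5 = £25
  W1 to S3: 10 × £2 = £20
  W2 to S1: 35 × £2 = £70
  W3 to S1: 15 × £4 = £60
  W3 to S4: 15 × £2 = £30
Total cost = £265.
W2 ships 35 of its 35, leaving 0.

0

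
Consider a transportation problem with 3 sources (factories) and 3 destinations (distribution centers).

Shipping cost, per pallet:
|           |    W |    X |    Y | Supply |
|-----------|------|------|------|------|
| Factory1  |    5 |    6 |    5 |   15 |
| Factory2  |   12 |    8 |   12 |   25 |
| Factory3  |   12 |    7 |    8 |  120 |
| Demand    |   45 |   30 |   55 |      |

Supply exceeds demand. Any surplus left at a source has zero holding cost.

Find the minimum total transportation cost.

1085

Optimal allocation:
  Factory1–W: 15 × 5 = 75
  Factory2–W: 25 × 12 = 300
  Factory3–W: 5 × 12 = 60
  Factory3–X: 30 × 7 = 210
  Factory3–Y: 55 × 8 = 440
Total = 75 + 300 + 60 + 210 + 440 = 1085.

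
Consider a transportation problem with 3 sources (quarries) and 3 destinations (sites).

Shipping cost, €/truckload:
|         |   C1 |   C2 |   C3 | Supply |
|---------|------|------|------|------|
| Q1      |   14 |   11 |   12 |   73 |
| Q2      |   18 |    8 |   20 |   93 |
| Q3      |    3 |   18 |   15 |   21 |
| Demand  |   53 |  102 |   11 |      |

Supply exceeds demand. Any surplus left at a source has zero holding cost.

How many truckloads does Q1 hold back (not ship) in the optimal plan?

An optimal plan:
  Q1–C1: 32 × €14 = €448
  Q1–C2: 9 × €11 = €99
  Q1–C3: 11 × €12 = €132
  Q2–C2: 93 × €8 = €744
  Q3–C1: 21 × €3 = €63
Total cost = €1486.
Q1 ships 52 of its 73, leaving 21.

21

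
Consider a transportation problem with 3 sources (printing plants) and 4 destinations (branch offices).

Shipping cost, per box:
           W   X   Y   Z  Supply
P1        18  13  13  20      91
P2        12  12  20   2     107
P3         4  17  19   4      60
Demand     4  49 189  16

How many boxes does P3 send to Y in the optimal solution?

56

Optimal shipments:
  P1->Y: 91 × 13 = 1183
  P2->X: 49 × 12 = 588
  P2->Y: 42 × 20 = 840
  P2->Z: 16 × 2 = 32
  P3->W: 4 × 4 = 16
  P3->Y: 56 × 19 = 1064
Total cost = 3723.
So P3→Y carries 56 boxes.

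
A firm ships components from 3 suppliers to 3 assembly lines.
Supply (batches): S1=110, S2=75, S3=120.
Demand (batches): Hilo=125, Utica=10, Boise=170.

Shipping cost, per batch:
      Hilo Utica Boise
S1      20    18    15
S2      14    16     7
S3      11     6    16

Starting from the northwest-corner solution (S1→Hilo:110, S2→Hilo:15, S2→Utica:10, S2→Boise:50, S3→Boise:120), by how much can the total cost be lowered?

Current plan cost = 110·20 + 15·14 + 10·16 + 50·7 + 120·16 = 4840.
Optimal plan:
  S1->Hilo: 15 batches
  S1->Boise: 95 batches
  S2->Boise: 75 batches
  S3->Hilo: 110 batches
  S3->Utica: 10 batches
Optimal cost = 3520.
Saving = 4840 − 3520 = 1320.

1320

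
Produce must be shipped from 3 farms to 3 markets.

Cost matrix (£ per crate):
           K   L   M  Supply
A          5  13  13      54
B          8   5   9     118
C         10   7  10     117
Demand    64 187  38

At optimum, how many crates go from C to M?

38

Solving gives:
  A to K: 54 × £5 = £270
  B to L: 118 × £5 = £590
  C to K: 10 × £10 = £100
  C to L: 69 × £7 = £483
  C to M: 38 × £10 = £380
Total cost = £1823.
So C→M carries 38 crates.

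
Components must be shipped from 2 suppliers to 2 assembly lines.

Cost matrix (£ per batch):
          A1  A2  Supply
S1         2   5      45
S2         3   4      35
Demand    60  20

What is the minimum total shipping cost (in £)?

Optimal allocation:
  S1→A1: 45 × £2 = £90
  S2→A1: 15 × £3 = £45
  S2→A2: 20 × £4 = £80
Total = 90 + 45 + 80 = £215.

215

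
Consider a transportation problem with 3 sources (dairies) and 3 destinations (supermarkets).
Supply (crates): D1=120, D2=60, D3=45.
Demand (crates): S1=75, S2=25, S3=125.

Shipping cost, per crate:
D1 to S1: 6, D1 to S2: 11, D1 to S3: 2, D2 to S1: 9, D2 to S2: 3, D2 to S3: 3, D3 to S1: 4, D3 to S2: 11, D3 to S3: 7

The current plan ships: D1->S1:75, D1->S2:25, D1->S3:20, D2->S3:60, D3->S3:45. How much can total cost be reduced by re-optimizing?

Current plan cost = 75·6 + 25·11 + 20·2 + 60·3 + 45·7 = 1260.
Optimal plan:
  D1->S1: 30 × 6 = 180
  D1->S3: 90 × 2 = 180
  D2->S2: 25 × 3 = 75
  D2->S3: 35 × 3 = 105
  D3->S1: 45 × 4 = 180
Optimal cost = 720.
Saving = 1260 − 720 = 540.

540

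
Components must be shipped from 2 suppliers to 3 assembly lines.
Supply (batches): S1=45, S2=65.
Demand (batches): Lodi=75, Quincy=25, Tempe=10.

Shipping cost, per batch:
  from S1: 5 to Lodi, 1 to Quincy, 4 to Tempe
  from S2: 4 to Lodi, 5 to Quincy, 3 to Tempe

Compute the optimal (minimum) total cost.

375

A cheapest plan:
  S1 to Lodi: 10 batches
  S1 to Quincy: 25 batches
  S1 to Tempe: 10 batches
  S2 to Lodi: 65 batches
Total cost = 375.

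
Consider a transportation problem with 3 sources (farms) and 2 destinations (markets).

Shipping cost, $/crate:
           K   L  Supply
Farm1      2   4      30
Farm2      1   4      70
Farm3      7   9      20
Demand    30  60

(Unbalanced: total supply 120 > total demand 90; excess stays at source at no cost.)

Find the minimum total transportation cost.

A cheapest plan:
  Farm1 to L: 30 × $4 = $120
  Farm2 to K: 30 × $1 = $30
  Farm2 to L: 30 × $4 = $120
Total = 120 + 30 + 120 = $270.

270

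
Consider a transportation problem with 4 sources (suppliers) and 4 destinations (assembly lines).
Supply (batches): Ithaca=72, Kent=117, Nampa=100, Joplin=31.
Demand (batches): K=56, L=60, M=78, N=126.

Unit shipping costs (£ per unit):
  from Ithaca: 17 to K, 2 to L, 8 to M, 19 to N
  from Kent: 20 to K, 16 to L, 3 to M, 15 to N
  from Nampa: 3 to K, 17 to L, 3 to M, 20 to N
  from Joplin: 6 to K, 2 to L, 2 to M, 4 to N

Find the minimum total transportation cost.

2119

A cheapest plan:
  Ithaca–L: 60 batches
  Ithaca–N: 12 batches
  Kent–M: 34 batches
  Kent–N: 83 batches
  Nampa–K: 56 batches
  Nampa–M: 44 batches
  Joplin–N: 31 batches
Total cost = £2119.
(Supply check: Ithaca ships 72; Kent ships 117; Nampa ships 100; Joplin ships 31.)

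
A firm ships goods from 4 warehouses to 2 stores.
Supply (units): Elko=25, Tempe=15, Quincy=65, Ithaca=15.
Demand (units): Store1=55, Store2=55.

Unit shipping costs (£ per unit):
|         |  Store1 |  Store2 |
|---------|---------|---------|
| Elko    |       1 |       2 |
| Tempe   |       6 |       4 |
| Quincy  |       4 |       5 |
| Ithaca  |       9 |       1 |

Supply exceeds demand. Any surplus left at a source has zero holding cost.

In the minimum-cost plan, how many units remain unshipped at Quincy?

An optimal plan:
  Elko->Store2: 25 × £2 = £50
  Tempe->Store2: 15 × £4 = £60
  Quincy->Store1: 55 × £4 = £220
  Ithaca->Store2: 15 × £1 = £15
Total cost = £345.
Quincy ships 55 of its 65, leaving 10.

10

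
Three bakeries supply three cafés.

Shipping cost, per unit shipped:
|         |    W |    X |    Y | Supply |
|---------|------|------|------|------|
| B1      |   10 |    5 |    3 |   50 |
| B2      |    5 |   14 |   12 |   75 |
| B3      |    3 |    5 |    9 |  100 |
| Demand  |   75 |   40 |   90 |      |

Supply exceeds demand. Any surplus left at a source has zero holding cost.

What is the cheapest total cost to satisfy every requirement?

An optimal shipping plan:
  B1→Y: 50 × 3 = 150
  B2→W: 55 × 5 = 275
  B3→W: 20 × 3 = 60
  B3→X: 40 × 5 = 200
  B3→Y: 40 × 9 = 360
Total = 150 + 275 + 60 + 200 + 360 = 1045.

1045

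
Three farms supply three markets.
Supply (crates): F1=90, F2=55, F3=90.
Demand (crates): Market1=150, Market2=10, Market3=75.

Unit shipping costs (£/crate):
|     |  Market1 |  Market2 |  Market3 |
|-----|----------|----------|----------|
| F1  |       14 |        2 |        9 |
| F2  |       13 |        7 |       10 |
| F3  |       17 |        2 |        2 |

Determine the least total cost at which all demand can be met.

One minimum-cost allocation:
  F1–Market1: 90 × £14 = £1260
  F2–Market1: 55 × £13 = £715
  F3–Market1: 5 × £17 = £85
  F3–Market2: 10 × £2 = £20
  F3–Market3: 75 × £2 = £150
Total = 1260 + 715 + 85 + 20 + 150 = £2230.
(Supply check: F1 ships 90; F2 ships 55; F3 ships 90.)

2230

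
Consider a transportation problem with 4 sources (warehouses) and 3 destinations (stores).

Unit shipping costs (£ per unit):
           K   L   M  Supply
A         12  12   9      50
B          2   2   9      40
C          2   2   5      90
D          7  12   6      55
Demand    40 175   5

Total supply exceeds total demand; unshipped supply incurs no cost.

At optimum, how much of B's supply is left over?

An optimal plan:
  A->L: 45 units
  B->L: 40 units
  C->L: 90 units
  D->K: 40 units
  D->M: 5 units
Total cost = £1110.
B ships 40 of its 40, leaving 0.

0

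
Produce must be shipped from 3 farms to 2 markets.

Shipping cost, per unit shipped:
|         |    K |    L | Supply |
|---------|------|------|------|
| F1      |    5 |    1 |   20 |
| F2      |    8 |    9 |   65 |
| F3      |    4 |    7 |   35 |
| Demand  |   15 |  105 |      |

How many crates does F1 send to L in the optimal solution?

20

Solving gives:
  F1 to L: 20 × 1 = 20
  F2 to L: 65 × 9 = 585
  F3 to K: 15 × 4 = 60
  F3 to L: 20 × 7 = 140
Total cost = 805.
So F1→L carries 20 crates.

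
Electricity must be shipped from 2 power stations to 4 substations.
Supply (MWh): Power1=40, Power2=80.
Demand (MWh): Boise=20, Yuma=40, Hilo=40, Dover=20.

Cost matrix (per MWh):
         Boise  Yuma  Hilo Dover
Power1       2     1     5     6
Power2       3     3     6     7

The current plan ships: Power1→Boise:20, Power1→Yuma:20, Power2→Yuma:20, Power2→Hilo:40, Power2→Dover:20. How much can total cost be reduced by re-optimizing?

Current plan cost = 20·2 + 20·1 + 20·3 + 40·6 + 20·7 = 500.
Optimal plan:
  Power1→Yuma: 40 × 1 = 40
  Power2→Boise: 20 × 3 = 60
  Power2→Hilo: 40 × 6 = 240
  Power2→Dover: 20 × 7 = 140
Optimal cost = 480.
Saving = 500 − 480 = 20.

20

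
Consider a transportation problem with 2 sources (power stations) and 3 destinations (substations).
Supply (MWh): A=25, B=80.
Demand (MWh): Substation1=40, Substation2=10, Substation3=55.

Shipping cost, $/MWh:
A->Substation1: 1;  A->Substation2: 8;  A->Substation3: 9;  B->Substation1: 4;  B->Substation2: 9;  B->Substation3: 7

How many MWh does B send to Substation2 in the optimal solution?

10

Optimal shipments:
  A to Substation1: 25 MWh
  B to Substation1: 15 MWh
  B to Substation2: 10 MWh
  B to Substation3: 55 MWh
Total cost = $560.
So B→Substation2 carries 10 MWh.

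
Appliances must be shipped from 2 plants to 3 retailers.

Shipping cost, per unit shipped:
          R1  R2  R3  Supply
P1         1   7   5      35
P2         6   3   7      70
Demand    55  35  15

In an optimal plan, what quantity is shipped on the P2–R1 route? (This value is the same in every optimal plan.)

20

The minimum-cost plan:
  P1 to R1: 35 units
  P2 to R1: 20 units
  P2 to R2: 35 units
  P2 to R3: 15 units
Total cost = 365.
So P2→R1 carries 20 units.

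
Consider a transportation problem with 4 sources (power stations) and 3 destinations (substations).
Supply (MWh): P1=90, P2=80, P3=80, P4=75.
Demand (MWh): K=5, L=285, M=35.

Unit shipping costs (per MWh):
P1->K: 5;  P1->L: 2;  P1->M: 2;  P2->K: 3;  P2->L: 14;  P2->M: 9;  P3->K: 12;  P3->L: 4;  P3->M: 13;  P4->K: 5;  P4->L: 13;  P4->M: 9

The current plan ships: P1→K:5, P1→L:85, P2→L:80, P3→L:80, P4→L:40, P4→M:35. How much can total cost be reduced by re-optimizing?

Current plan cost = 5·5 + 85·2 + 80·14 + 80·4 + 40·13 + 35·9 = 2470.
Optimal plan:
  P1–L: 90 × 2 = 180
  P2–K: 5 × 3 = 15
  P2–L: 40 × 14 = 560
  P2–M: 35 × 9 = 315
  P3–L: 80 × 4 = 320
  P4–L: 75 × 13 = 975
Optimal cost = 2365.
Saving = 2470 − 2365 = 105.

105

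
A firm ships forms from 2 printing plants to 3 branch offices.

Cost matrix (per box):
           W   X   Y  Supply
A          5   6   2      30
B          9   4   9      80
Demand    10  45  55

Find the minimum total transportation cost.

555

An optimal shipping plan:
  A→Y: 30 boxes
  B→W: 10 boxes
  B→X: 45 boxes
  B→Y: 25 boxes
Total cost = 555.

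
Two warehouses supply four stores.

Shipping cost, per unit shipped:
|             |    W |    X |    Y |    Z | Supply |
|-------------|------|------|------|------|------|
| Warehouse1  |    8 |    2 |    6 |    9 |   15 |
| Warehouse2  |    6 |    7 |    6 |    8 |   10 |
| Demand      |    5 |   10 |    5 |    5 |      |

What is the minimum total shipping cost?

120

A cheapest plan:
  Warehouse1–X: 10 × 2 = 20
  Warehouse1–Y: 5 × 6 = 30
  Warehouse2–W: 5 × 6 = 30
  Warehouse2–Z: 5 × 8 = 40
Total = 20 + 30 + 30 + 40 = 120.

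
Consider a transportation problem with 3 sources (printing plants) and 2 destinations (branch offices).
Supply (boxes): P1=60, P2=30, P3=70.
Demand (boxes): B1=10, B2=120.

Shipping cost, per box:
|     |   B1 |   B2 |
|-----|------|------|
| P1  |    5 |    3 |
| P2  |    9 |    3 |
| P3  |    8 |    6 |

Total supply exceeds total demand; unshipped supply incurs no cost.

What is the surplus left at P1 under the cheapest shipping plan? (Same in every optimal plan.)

Minimum-cost shipments:
  P1–B2: 60 × 3 = 180
  P2–B2: 30 × 3 = 90
  P3–B1: 10 × 8 = 80
  P3–B2: 30 × 6 = 180
Total cost = 530.
P1 ships 60 of its 60, leaving 0.

0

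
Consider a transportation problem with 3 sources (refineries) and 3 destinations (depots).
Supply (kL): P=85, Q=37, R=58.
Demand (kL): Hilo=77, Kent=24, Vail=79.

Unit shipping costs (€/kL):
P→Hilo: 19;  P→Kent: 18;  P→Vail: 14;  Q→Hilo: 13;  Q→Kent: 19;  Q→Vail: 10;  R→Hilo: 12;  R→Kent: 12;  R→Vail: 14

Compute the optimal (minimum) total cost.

2391

One minimum-cost allocation:
  P to Kent: 6 kL
  P to Vail: 79 kL
  Q to Hilo: 37 kL
  R to Hilo: 40 kL
  R to Kent: 18 kL
Total cost = €2391.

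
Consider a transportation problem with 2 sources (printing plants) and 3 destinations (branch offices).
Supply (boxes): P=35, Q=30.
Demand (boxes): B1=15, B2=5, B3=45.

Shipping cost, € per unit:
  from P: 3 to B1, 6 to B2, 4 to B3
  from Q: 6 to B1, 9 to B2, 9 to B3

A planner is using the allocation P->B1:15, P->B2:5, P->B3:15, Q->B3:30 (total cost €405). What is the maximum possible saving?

Current plan cost = 15·3 + 5·6 + 15·4 + 30·9 = €405.
Optimal plan:
  P–B3: 35 × €4 = €140
  Q–B1: 15 × €6 = €90
  Q–B2: 5 × €9 = €45
  Q–B3: 10 × €9 = €90
Optimal cost = €365.
Saving = 405 − 365 = €40.

40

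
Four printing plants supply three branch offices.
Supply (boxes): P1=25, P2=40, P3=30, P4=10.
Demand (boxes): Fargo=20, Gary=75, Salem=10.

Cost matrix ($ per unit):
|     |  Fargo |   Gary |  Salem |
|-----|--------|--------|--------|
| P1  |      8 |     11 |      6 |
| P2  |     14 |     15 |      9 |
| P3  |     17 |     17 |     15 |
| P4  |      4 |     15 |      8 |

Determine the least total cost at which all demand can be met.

1335

An optimal shipping plan:
  P1→Fargo: 10 boxes
  P1→Gary: 15 boxes
  P2→Gary: 30 boxes
  P2→Salem: 10 boxes
  P3→Gary: 30 boxes
  P4→Fargo: 10 boxes
Total cost = $1335.
(Supply check: P1 ships 25; P2 ships 40; P3 ships 30; P4 ships 10.)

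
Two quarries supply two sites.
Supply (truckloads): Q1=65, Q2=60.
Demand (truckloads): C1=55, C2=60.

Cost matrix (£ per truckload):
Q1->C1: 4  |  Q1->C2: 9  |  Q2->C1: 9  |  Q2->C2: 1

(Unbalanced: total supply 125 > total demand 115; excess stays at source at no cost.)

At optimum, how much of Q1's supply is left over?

10

An optimal plan:
  Q1->C1: 55 × £4 = £220
  Q2->C2: 60 × £1 = £60
Total cost = £280.
Q1 ships 55 of its 65, leaving 10.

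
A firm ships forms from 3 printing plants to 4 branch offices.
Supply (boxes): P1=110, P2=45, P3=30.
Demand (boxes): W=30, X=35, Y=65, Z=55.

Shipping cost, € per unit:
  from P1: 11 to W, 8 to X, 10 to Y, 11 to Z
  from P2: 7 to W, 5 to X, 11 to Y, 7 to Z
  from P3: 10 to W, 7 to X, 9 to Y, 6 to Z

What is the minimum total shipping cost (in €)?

1535

Optimal allocation:
  P1–X: 35 × €8 = €280
  P1–Y: 65 × €10 = €650
  P1–Z: 10 × €11 = €110
  P2–W: 30 × €7 = €210
  P2–Z: 15 × €7 = €105
  P3–Z: 30 × €6 = €180
Total = 280 + 650 + 110 + 210 + 105 + 180 = €1535.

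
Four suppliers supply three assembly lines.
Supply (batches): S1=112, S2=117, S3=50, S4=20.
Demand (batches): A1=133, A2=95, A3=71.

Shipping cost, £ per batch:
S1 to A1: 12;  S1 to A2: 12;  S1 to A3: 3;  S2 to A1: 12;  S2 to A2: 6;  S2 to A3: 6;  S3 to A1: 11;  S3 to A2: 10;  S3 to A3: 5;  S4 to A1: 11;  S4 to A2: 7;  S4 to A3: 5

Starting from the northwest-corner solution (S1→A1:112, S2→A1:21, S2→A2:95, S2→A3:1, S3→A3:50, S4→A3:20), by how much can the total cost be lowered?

213

Current plan cost = 112·12 + 21·12 + 95·6 + 1·6 + 50·5 + 20·5 = £2522.
Optimal plan:
  S1->A1: 41 × £12 = £492
  S1->A3: 71 × £3 = £213
  S2->A1: 22 × £12 = £264
  S2->A2: 95 × £6 = £570
  S3->A1: 50 × £11 = £550
  S4->A1: 20 × £11 = £220
Optimal cost = £2309.
Saving = 2522 − 2309 = £213.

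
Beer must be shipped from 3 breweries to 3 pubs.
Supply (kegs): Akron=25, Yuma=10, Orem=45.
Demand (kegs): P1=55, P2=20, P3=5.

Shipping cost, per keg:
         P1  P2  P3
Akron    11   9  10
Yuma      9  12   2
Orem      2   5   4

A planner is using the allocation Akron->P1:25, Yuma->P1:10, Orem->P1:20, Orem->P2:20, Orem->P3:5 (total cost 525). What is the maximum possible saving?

Current plan cost = 25·11 + 10·9 + 20·2 + 20·5 + 5·4 = 525.
Optimal plan:
  Akron to P1: 5 kegs
  Akron to P2: 20 kegs
  Yuma to P1: 5 kegs
  Yuma to P3: 5 kegs
  Orem to P1: 45 kegs
Optimal cost = 380.
Saving = 525 − 380 = 145.

145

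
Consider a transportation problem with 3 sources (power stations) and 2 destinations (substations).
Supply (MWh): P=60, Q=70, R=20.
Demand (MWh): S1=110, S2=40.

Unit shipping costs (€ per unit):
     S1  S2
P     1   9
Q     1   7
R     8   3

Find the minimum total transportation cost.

One minimum-cost allocation:
  P–S1: 60 MWh
  Q–S1: 50 MWh
  Q–S2: 20 MWh
  R–S2: 20 MWh
Total cost = €310.
(Supply check: P ships 60; Q ships 70; R ships 20.)

310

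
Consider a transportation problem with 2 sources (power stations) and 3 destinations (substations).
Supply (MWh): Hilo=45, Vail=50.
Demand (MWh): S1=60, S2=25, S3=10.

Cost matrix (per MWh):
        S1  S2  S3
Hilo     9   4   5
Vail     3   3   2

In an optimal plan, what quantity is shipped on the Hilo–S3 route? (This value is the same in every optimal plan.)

Solving gives:
  Hilo->S1: 10 × 9 = 90
  Hilo->S2: 25 × 4 = 100
  Hilo->S3: 10 × 5 = 50
  Vail->S1: 50 × 3 = 150
Total cost = 390.
So Hilo→S3 carries 10 MWh.

10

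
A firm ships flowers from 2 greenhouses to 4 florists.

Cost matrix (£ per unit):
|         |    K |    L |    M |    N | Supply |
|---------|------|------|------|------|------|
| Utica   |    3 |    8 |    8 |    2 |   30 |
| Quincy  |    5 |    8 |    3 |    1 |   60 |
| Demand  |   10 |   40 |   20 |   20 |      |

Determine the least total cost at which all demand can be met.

430

An optimal shipping plan:
  Utica to K: 10 × £3 = £30
  Utica to L: 20 × £8 = £160
  Quincy to L: 20 × £8 = £160
  Quincy to M: 20 × £3 = £60
  Quincy to N: 20 × £1 = £20
Total = 30 + 160 + 160 + 60 + 20 = £430.
(Supply check: Utica ships 30; Quincy ships 60.)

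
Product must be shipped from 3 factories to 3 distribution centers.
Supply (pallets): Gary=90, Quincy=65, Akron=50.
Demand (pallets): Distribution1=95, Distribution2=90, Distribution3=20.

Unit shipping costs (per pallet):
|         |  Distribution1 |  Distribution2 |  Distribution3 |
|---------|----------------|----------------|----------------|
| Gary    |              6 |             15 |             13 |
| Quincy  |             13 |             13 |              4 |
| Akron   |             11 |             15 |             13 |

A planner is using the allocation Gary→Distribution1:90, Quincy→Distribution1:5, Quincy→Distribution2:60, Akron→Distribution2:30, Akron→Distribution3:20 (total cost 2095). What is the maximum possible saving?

Current plan cost = 90·6 + 5·13 + 60·13 + 30·15 + 20·13 = 2095.
Optimal plan:
  Gary->Distribution1: 90 pallets
  Quincy->Distribution2: 45 pallets
  Quincy->Distribution3: 20 pallets
  Akron->Distribution1: 5 pallets
  Akron->Distribution2: 45 pallets
Optimal cost = 1935.
Saving = 2095 − 1935 = 160.

160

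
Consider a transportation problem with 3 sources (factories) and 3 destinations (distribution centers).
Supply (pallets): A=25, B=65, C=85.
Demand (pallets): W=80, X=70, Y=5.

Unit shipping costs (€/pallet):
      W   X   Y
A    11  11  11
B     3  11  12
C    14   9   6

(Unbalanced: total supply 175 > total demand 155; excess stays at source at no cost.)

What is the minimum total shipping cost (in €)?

An optimal shipping plan:
  A–W: 15 × €11 = €165
  B–W: 65 × €3 = €195
  C–X: 70 × €9 = €630
  C–Y: 5 × €6 = €30
Total = 165 + 195 + 630 + 30 = €1020.

1020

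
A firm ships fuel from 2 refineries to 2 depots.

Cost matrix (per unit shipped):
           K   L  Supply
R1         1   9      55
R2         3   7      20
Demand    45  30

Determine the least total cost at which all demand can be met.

One minimum-cost allocation:
  R1→K: 45 × 1 = 45
  R1→L: 10 × 9 = 90
  R2→L: 20 × 7 = 140
Total = 45 + 90 + 140 = 275.
(Supply check: R1 ships 55; R2 ships 20.)

275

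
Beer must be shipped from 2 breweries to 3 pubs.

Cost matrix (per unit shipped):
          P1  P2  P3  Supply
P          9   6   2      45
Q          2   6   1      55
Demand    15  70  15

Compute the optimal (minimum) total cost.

One minimum-cost allocation:
  P to P2: 45 × 6 = 270
  Q to P1: 15 × 2 = 30
  Q to P2: 25 × 6 = 150
  Q to P3: 15 × 1 = 15
Total = 270 + 30 + 150 + 15 = 465.

465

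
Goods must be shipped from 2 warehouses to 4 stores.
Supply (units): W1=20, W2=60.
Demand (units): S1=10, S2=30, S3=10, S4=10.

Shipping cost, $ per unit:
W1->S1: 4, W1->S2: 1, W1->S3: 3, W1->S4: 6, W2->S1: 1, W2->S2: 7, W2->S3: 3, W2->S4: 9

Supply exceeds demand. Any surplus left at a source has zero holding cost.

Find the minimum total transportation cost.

220

A cheapest plan:
  W1->S2: 20 × $1 = $20
  W2->S1: 10 × $1 = $10
  W2->S2: 10 × $7 = $70
  W2->S3: 10 × $3 = $30
  W2->S4: 10 × $9 = $90
Total = 20 + 10 + 70 + 30 + 90 = $220.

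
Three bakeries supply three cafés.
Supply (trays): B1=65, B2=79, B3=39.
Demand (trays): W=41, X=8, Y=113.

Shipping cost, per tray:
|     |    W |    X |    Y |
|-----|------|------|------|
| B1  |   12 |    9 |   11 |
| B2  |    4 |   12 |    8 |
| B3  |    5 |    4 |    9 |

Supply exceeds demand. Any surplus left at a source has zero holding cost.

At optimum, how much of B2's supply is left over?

An optimal plan:
  B1→Y: 44 × 11 = 484
  B2→W: 10 × 4 = 40
  B2→Y: 69 × 8 = 552
  B3→W: 31 × 5 = 155
  B3→X: 8 × 4 = 32
Total cost = 1263.
B2 ships 79 of its 79, leaving 0.

0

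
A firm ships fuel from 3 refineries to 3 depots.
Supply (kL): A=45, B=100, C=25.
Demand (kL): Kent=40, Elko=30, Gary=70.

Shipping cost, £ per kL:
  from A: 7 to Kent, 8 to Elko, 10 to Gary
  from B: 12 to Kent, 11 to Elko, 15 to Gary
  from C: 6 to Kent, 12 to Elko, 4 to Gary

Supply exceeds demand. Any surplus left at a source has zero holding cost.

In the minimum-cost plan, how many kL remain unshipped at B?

An optimal plan:
  A–Gary: 45 kL
  B–Kent: 40 kL
  B–Elko: 30 kL
  C–Gary: 25 kL
Total cost = £1360.
B ships 70 of its 100, leaving 30.

30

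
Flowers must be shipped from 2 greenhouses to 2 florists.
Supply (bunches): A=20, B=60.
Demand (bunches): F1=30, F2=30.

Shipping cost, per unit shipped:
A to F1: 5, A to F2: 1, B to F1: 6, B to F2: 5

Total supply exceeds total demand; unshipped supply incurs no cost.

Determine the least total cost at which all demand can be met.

250

A cheapest plan:
  A->F2: 20 bunches
  B->F1: 30 bunches
  B->F2: 10 bunches
Total cost = 250.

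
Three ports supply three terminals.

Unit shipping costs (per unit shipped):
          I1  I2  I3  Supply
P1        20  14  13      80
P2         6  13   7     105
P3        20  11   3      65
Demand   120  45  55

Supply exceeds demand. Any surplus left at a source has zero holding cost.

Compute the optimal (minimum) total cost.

One minimum-cost allocation:
  P1->I1: 15 TEU
  P1->I2: 35 TEU
  P2->I1: 105 TEU
  P3->I2: 10 TEU
  P3->I3: 55 TEU
Total cost = 1695.

1695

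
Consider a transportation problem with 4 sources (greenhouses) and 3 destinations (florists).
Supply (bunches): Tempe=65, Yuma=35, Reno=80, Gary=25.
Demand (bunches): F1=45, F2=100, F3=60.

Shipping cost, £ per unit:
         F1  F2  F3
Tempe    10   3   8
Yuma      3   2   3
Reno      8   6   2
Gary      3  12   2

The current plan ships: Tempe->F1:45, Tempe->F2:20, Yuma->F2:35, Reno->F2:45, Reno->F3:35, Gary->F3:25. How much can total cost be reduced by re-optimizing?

Current plan cost = 45·10 + 20·3 + 35·2 + 45·6 + 35·2 + 25·2 = £970.
Optimal plan:
  Tempe to F2: 65 × £3 = £195
  Yuma to F1: 20 × £3 = £60
  Yuma to F2: 15 × £2 = £30
  Reno to F2: 20 × £6 = £120
  Reno to F3: 60 × £2 = £120
  Gary to F1: 25 × £3 = £75
Optimal cost = £600.
Saving = 970 − 600 = £370.

370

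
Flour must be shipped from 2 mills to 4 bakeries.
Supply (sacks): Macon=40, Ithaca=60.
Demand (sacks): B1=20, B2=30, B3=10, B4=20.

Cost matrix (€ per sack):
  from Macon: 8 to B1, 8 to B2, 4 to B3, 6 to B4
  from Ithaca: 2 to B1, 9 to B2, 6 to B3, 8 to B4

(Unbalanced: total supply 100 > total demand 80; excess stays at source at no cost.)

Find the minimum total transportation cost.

460

One minimum-cost allocation:
  Macon–B2: 10 × €8 = €80
  Macon–B3: 10 × €4 = €40
  Macon–B4: 20 × €6 = €120
  Ithaca–B1: 20 × €2 = €40
  Ithaca–B2: 20 × €9 = €180
Total = 80 + 40 + 120 + 40 + 180 = €460.
(Supply check: Macon ships 40; Ithaca ships 40.)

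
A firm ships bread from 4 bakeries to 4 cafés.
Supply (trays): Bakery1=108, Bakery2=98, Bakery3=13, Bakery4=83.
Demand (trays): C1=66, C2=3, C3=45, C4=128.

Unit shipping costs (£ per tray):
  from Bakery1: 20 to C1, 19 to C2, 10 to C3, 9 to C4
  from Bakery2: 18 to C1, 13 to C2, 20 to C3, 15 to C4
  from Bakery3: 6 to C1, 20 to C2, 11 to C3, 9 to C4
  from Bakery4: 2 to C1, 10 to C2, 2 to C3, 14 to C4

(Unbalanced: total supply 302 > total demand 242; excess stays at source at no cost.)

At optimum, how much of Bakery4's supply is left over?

Minimum-cost shipments:
  Bakery1->C3: 15 trays
  Bakery1->C4: 93 trays
  Bakery2->C2: 3 trays
  Bakery2->C4: 35 trays
  Bakery3->C1: 13 trays
  Bakery4->C1: 53 trays
  Bakery4->C3: 30 trays
Total cost = £1795.
Bakery4 ships 83 of its 83, leaving 0.

0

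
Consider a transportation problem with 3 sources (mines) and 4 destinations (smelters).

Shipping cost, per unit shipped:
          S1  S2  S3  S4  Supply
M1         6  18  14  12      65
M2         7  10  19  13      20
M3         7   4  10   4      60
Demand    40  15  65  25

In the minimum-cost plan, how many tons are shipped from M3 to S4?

The minimum-cost plan:
  M1→S1: 20 tons
  M1→S3: 45 tons
  M2→S1: 20 tons
  M3→S2: 15 tons
  M3→S3: 20 tons
  M3→S4: 25 tons
Total cost = 1250.
So M3→S4 carries 25 tons.

25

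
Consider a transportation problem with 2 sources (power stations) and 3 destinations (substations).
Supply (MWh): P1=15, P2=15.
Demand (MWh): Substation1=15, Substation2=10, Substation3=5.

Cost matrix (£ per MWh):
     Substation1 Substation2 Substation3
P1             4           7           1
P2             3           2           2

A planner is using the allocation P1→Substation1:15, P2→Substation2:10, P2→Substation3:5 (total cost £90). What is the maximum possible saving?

10

Current plan cost = 15·4 + 10·2 + 5·2 = £90.
Optimal plan:
  P1->Substation1: 10 × £4 = £40
  P1->Substation3: 5 × £1 = £5
  P2->Substation1: 5 × £3 = £15
  P2->Substation2: 10 × £2 = £20
Optimal cost = £80.
Saving = 90 − 80 = £10.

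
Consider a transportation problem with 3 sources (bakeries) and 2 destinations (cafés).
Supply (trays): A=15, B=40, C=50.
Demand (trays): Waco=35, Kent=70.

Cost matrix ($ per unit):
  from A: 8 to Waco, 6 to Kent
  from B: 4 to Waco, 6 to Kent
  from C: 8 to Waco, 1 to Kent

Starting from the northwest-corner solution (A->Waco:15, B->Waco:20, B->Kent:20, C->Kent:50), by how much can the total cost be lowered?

Current plan cost = 15·8 + 20·4 + 20·6 + 50·1 = $370.
Optimal plan:
  A to Kent: 15 trays
  B to Waco: 35 trays
  B to Kent: 5 trays
  C to Kent: 50 trays
Optimal cost = $310.
Saving = 370 − 310 = $60.

60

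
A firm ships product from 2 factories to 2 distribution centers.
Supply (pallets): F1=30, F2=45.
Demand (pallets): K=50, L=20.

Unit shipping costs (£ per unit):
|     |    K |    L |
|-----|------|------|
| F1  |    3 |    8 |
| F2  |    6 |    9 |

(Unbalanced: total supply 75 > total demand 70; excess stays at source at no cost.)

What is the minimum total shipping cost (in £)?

390

Optimal allocation:
  F1→K: 30 × £3 = £90
  F2→K: 20 × £6 = £120
  F2→L: 20 × £9 = £180
Total = 90 + 120 + 180 = £390.
(Supply check: F1 ships 30; F2 ships 40.)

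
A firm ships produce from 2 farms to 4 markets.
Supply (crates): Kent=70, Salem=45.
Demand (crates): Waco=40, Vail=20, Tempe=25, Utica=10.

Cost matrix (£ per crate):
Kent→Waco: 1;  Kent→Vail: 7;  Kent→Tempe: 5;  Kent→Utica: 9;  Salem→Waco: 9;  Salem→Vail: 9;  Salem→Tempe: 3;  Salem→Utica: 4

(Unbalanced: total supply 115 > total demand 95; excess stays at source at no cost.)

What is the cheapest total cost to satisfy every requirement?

Optimal allocation:
  Kent->Waco: 40 crates
  Kent->Vail: 20 crates
  Salem->Tempe: 25 crates
  Salem->Utica: 10 crates
Total cost = £295.

295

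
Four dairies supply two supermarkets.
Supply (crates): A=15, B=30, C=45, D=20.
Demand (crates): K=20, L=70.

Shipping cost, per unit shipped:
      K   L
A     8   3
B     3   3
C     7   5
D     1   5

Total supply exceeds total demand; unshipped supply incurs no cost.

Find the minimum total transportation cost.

Optimal allocation:
  A to L: 15 crates
  B to L: 30 crates
  C to L: 25 crates
  D to K: 20 crates
Total cost = 280.

280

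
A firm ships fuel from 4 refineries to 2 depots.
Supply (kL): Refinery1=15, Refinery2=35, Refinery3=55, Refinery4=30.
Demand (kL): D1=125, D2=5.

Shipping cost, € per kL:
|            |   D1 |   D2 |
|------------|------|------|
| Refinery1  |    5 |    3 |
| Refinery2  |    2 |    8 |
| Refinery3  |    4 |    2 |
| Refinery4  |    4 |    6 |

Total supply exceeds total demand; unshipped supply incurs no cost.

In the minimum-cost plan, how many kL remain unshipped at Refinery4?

0

Minimum-cost shipments:
  Refinery1 to D1: 5 × €5 = €25
  Refinery1 to D2: 5 × €3 = €15
  Refinery2 to D1: 35 × €2 = €70
  Refinery3 to D1: 55 × €4 = €220
  Refinery4 to D1: 30 × €4 = €120
Total cost = €450.
Refinery4 ships 30 of its 30, leaving 0.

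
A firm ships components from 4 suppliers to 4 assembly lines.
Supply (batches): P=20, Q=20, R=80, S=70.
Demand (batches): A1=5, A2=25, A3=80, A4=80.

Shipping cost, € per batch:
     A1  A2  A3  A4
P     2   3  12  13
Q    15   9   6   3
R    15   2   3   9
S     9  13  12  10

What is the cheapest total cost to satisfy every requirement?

Optimal allocation:
  P→A2: 20 batches
  Q→A4: 20 batches
  R→A2: 5 batches
  R→A3: 75 batches
  S→A1: 5 batches
  S→A3: 5 batches
  S→A4: 60 batches
Total cost = €1060.

1060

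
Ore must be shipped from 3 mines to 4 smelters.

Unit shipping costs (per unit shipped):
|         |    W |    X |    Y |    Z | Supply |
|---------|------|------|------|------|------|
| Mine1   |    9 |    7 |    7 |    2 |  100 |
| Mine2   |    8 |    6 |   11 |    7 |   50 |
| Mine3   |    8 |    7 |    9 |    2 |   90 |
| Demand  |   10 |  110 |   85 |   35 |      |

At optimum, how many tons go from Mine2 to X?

Solving gives:
  Mine1->X: 15 tons
  Mine1->Y: 85 tons
  Mine2->X: 50 tons
  Mine3->W: 10 tons
  Mine3->X: 45 tons
  Mine3->Z: 35 tons
Total cost = 1465.
So Mine2→X carries 50 tons.

50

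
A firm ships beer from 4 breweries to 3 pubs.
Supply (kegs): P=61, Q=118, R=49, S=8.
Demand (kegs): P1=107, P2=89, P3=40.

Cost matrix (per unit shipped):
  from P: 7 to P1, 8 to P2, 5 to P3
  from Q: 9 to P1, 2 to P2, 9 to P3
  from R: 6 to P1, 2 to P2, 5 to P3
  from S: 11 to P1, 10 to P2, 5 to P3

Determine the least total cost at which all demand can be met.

Optimal allocation:
  P to P1: 29 kegs
  P to P3: 32 kegs
  Q to P1: 29 kegs
  Q to P2: 89 kegs
  R to P1: 49 kegs
  S to P3: 8 kegs
Total cost = 1136.
(Supply check: P ships 61; Q ships 118; R ships 49; S ships 8.)

1136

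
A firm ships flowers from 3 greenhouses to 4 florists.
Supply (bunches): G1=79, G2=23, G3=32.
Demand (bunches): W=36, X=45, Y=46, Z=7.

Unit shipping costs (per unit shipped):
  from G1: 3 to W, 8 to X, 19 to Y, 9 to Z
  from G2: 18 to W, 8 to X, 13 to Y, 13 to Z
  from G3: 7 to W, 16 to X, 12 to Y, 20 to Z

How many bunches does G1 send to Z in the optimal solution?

7

Optimal shipments:
  G1–W: 36 bunches
  G1–X: 36 bunches
  G1–Z: 7 bunches
  G2–X: 9 bunches
  G2–Y: 14 bunches
  G3–Y: 32 bunches
Total cost = 1097.
So G1→Z carries 7 bunches.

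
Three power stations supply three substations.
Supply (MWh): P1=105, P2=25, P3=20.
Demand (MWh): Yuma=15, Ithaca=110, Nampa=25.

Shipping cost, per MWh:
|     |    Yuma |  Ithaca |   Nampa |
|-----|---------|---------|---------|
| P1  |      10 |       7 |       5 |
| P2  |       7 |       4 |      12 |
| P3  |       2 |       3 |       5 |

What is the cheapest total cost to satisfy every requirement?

Optimal allocation:
  P1→Ithaca: 80 MWh
  P1→Nampa: 25 MWh
  P2→Ithaca: 25 MWh
  P3→Yuma: 15 MWh
  P3→Ithaca: 5 MWh
Total cost = 830.
(Supply check: P1 ships 105; P2 ships 25; P3 ships 20.)

830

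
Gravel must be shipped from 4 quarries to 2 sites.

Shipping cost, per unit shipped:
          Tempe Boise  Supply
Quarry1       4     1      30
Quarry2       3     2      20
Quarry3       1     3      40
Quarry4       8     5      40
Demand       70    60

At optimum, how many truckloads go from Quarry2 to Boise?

0

Optimal shipments:
  Quarry1–Tempe: 10 truckloads
  Quarry1–Boise: 20 truckloads
  Quarry2–Tempe: 20 truckloads
  Quarry3–Tempe: 40 truckloads
  Quarry4–Boise: 40 truckloads
Total cost = 360.
The route Quarry2→Boise is not used.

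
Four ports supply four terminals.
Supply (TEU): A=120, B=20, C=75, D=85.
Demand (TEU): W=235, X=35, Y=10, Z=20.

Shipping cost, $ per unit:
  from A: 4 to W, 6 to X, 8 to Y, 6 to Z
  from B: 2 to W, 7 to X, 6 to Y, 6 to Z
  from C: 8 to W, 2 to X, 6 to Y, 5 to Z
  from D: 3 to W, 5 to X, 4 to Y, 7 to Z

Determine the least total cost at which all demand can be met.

1085

Optimal allocation:
  A→W: 120 TEU
  B→W: 20 TEU
  C→W: 10 TEU
  C→X: 35 TEU
  C→Y: 10 TEU
  C→Z: 20 TEU
  D→W: 85 TEU
Total cost = $1085.
(Supply check: A ships 120; B ships 20; C ships 75; D ships 85.)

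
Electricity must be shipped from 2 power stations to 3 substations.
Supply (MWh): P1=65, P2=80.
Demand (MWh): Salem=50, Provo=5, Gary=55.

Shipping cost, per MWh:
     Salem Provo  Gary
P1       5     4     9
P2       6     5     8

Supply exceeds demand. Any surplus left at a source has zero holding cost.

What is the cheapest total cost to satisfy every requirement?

710

An optimal shipping plan:
  P1→Salem: 50 × 5 = 250
  P1→Provo: 5 × 4 = 20
  P2→Gary: 55 × 8 = 440
Total = 250 + 20 + 440 = 710.
(Supply check: P1 ships 55; P2 ships 55.)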